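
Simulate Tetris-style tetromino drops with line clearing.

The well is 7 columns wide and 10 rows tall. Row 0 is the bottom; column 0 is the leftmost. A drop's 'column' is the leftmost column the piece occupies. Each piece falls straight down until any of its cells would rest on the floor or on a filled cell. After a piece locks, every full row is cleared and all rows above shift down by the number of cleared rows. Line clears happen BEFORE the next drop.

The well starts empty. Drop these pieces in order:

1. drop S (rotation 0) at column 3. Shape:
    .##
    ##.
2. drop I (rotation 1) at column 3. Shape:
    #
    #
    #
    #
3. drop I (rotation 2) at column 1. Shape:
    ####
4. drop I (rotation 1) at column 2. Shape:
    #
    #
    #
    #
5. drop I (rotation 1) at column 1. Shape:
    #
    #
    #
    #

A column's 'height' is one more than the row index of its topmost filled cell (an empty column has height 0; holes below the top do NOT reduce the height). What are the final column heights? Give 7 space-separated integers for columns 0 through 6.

Answer: 0 10 10 6 6 2 0

Derivation:
Drop 1: S rot0 at col 3 lands with bottom-row=0; cleared 0 line(s) (total 0); column heights now [0 0 0 1 2 2 0], max=2
Drop 2: I rot1 at col 3 lands with bottom-row=1; cleared 0 line(s) (total 0); column heights now [0 0 0 5 2 2 0], max=5
Drop 3: I rot2 at col 1 lands with bottom-row=5; cleared 0 line(s) (total 0); column heights now [0 6 6 6 6 2 0], max=6
Drop 4: I rot1 at col 2 lands with bottom-row=6; cleared 0 line(s) (total 0); column heights now [0 6 10 6 6 2 0], max=10
Drop 5: I rot1 at col 1 lands with bottom-row=6; cleared 0 line(s) (total 0); column heights now [0 10 10 6 6 2 0], max=10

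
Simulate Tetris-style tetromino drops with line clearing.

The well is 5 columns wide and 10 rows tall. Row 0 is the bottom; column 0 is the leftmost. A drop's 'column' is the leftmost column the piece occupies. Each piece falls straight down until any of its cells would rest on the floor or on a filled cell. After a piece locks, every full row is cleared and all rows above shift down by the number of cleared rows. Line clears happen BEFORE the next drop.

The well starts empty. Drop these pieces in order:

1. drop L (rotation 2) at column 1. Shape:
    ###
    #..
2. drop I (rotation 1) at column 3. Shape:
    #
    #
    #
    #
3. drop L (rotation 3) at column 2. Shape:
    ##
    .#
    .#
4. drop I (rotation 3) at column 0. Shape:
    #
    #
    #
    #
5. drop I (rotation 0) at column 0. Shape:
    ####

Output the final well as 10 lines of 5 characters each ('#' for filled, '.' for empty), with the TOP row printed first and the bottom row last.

Drop 1: L rot2 at col 1 lands with bottom-row=0; cleared 0 line(s) (total 0); column heights now [0 2 2 2 0], max=2
Drop 2: I rot1 at col 3 lands with bottom-row=2; cleared 0 line(s) (total 0); column heights now [0 2 2 6 0], max=6
Drop 3: L rot3 at col 2 lands with bottom-row=6; cleared 0 line(s) (total 0); column heights now [0 2 9 9 0], max=9
Drop 4: I rot3 at col 0 lands with bottom-row=0; cleared 0 line(s) (total 0); column heights now [4 2 9 9 0], max=9
Drop 5: I rot0 at col 0 lands with bottom-row=9; cleared 0 line(s) (total 0); column heights now [10 10 10 10 0], max=10

Answer: ####.
..##.
...#.
...#.
...#.
...#.
#..#.
#..#.
####.
##...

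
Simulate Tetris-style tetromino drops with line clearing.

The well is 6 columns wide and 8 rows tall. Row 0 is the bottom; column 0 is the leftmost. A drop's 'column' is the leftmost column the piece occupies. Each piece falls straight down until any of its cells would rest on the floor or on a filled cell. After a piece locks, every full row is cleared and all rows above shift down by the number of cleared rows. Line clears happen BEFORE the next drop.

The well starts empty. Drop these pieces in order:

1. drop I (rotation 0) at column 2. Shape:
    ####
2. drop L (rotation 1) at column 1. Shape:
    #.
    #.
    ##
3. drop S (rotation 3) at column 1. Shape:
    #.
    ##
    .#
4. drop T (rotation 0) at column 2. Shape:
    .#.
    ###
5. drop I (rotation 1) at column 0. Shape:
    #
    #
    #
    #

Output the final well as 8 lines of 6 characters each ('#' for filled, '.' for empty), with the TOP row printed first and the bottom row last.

Drop 1: I rot0 at col 2 lands with bottom-row=0; cleared 0 line(s) (total 0); column heights now [0 0 1 1 1 1], max=1
Drop 2: L rot1 at col 1 lands with bottom-row=1; cleared 0 line(s) (total 0); column heights now [0 4 2 1 1 1], max=4
Drop 3: S rot3 at col 1 lands with bottom-row=3; cleared 0 line(s) (total 0); column heights now [0 6 5 1 1 1], max=6
Drop 4: T rot0 at col 2 lands with bottom-row=5; cleared 0 line(s) (total 0); column heights now [0 6 6 7 6 1], max=7
Drop 5: I rot1 at col 0 lands with bottom-row=0; cleared 0 line(s) (total 0); column heights now [4 6 6 7 6 1], max=7

Answer: ......
...#..
.####.
.##...
###...
##....
###...
#.####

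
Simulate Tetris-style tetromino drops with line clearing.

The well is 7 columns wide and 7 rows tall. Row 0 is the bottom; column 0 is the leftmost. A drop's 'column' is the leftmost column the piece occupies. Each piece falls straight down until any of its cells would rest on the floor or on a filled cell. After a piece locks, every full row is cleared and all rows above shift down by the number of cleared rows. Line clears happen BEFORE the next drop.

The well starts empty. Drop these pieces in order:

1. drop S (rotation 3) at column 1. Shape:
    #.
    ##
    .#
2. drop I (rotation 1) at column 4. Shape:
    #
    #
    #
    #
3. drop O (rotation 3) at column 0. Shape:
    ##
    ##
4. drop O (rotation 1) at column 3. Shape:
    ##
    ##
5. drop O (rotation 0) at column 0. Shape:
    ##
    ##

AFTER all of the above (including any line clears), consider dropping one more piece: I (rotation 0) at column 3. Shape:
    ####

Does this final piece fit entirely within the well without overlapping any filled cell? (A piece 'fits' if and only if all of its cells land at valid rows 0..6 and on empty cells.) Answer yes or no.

Drop 1: S rot3 at col 1 lands with bottom-row=0; cleared 0 line(s) (total 0); column heights now [0 3 2 0 0 0 0], max=3
Drop 2: I rot1 at col 4 lands with bottom-row=0; cleared 0 line(s) (total 0); column heights now [0 3 2 0 4 0 0], max=4
Drop 3: O rot3 at col 0 lands with bottom-row=3; cleared 0 line(s) (total 0); column heights now [5 5 2 0 4 0 0], max=5
Drop 4: O rot1 at col 3 lands with bottom-row=4; cleared 0 line(s) (total 0); column heights now [5 5 2 6 6 0 0], max=6
Drop 5: O rot0 at col 0 lands with bottom-row=5; cleared 0 line(s) (total 0); column heights now [7 7 2 6 6 0 0], max=7
Test piece I rot0 at col 3 (width 4): heights before test = [7 7 2 6 6 0 0]; fits = True

Answer: yes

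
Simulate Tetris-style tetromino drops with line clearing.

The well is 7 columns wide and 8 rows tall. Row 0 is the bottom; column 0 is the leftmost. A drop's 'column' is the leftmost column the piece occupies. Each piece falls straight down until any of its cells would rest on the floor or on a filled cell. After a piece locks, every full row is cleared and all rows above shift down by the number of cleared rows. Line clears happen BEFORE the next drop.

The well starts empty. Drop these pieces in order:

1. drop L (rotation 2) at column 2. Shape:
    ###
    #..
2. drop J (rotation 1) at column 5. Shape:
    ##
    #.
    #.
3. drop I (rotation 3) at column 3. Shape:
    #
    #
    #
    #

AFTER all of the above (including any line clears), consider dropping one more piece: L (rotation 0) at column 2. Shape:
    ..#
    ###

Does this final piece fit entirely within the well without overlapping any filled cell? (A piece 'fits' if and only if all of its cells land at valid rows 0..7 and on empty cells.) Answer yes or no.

Answer: yes

Derivation:
Drop 1: L rot2 at col 2 lands with bottom-row=0; cleared 0 line(s) (total 0); column heights now [0 0 2 2 2 0 0], max=2
Drop 2: J rot1 at col 5 lands with bottom-row=0; cleared 0 line(s) (total 0); column heights now [0 0 2 2 2 3 3], max=3
Drop 3: I rot3 at col 3 lands with bottom-row=2; cleared 0 line(s) (total 0); column heights now [0 0 2 6 2 3 3], max=6
Test piece L rot0 at col 2 (width 3): heights before test = [0 0 2 6 2 3 3]; fits = True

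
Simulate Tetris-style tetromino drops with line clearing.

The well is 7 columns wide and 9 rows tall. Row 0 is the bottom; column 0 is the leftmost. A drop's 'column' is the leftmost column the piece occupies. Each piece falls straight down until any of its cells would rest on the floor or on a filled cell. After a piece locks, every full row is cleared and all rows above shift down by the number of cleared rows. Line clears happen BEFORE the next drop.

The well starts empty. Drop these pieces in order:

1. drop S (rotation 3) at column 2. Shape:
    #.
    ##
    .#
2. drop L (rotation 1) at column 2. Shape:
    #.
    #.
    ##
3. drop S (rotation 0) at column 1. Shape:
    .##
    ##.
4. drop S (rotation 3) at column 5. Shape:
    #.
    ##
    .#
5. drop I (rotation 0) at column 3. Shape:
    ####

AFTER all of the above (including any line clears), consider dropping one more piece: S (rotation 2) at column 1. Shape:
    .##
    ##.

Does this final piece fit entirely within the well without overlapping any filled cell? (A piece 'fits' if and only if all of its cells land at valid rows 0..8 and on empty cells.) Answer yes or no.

Drop 1: S rot3 at col 2 lands with bottom-row=0; cleared 0 line(s) (total 0); column heights now [0 0 3 2 0 0 0], max=3
Drop 2: L rot1 at col 2 lands with bottom-row=3; cleared 0 line(s) (total 0); column heights now [0 0 6 4 0 0 0], max=6
Drop 3: S rot0 at col 1 lands with bottom-row=6; cleared 0 line(s) (total 0); column heights now [0 7 8 8 0 0 0], max=8
Drop 4: S rot3 at col 5 lands with bottom-row=0; cleared 0 line(s) (total 0); column heights now [0 7 8 8 0 3 2], max=8
Drop 5: I rot0 at col 3 lands with bottom-row=8; cleared 0 line(s) (total 0); column heights now [0 7 8 9 9 9 9], max=9
Test piece S rot2 at col 1 (width 3): heights before test = [0 7 8 9 9 9 9]; fits = False

Answer: no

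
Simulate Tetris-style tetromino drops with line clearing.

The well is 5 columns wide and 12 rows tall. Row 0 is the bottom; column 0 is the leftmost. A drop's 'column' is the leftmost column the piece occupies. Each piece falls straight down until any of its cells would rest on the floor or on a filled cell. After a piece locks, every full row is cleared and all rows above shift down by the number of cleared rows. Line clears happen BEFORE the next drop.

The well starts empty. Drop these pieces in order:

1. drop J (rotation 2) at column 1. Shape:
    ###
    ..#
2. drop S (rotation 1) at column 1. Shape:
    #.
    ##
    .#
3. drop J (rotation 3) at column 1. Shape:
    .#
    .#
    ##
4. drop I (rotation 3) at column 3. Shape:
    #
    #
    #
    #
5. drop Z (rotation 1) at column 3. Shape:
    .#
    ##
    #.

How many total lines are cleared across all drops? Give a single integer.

Drop 1: J rot2 at col 1 lands with bottom-row=0; cleared 0 line(s) (total 0); column heights now [0 2 2 2 0], max=2
Drop 2: S rot1 at col 1 lands with bottom-row=2; cleared 0 line(s) (total 0); column heights now [0 5 4 2 0], max=5
Drop 3: J rot3 at col 1 lands with bottom-row=5; cleared 0 line(s) (total 0); column heights now [0 6 8 2 0], max=8
Drop 4: I rot3 at col 3 lands with bottom-row=2; cleared 0 line(s) (total 0); column heights now [0 6 8 6 0], max=8
Drop 5: Z rot1 at col 3 lands with bottom-row=6; cleared 0 line(s) (total 0); column heights now [0 6 8 8 9], max=9

Answer: 0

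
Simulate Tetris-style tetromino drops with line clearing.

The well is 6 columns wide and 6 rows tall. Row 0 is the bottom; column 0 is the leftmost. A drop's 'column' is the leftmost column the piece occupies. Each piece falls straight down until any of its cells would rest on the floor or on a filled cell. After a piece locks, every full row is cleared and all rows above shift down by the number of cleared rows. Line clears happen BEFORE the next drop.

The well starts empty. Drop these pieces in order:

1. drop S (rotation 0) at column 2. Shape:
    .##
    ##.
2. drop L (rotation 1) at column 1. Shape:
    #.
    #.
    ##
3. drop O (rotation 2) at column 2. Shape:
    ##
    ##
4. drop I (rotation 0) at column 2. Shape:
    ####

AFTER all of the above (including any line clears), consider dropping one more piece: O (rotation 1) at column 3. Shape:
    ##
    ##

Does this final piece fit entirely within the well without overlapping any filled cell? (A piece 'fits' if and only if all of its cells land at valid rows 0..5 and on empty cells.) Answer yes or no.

Answer: no

Derivation:
Drop 1: S rot0 at col 2 lands with bottom-row=0; cleared 0 line(s) (total 0); column heights now [0 0 1 2 2 0], max=2
Drop 2: L rot1 at col 1 lands with bottom-row=1; cleared 0 line(s) (total 0); column heights now [0 4 2 2 2 0], max=4
Drop 3: O rot2 at col 2 lands with bottom-row=2; cleared 0 line(s) (total 0); column heights now [0 4 4 4 2 0], max=4
Drop 4: I rot0 at col 2 lands with bottom-row=4; cleared 0 line(s) (total 0); column heights now [0 4 5 5 5 5], max=5
Test piece O rot1 at col 3 (width 2): heights before test = [0 4 5 5 5 5]; fits = False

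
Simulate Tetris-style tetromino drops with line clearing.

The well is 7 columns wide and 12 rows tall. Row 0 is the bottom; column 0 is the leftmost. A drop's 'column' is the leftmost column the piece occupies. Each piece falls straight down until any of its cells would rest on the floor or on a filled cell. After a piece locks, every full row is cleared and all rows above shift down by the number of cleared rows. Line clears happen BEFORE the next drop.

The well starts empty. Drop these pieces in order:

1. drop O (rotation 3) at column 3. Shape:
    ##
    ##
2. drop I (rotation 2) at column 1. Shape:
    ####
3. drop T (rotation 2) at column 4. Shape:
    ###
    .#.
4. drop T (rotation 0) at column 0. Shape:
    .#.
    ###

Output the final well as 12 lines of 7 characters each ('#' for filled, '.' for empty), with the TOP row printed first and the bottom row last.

Drop 1: O rot3 at col 3 lands with bottom-row=0; cleared 0 line(s) (total 0); column heights now [0 0 0 2 2 0 0], max=2
Drop 2: I rot2 at col 1 lands with bottom-row=2; cleared 0 line(s) (total 0); column heights now [0 3 3 3 3 0 0], max=3
Drop 3: T rot2 at col 4 lands with bottom-row=2; cleared 0 line(s) (total 0); column heights now [0 3 3 3 4 4 4], max=4
Drop 4: T rot0 at col 0 lands with bottom-row=3; cleared 0 line(s) (total 0); column heights now [4 5 4 3 4 4 4], max=5

Answer: .......
.......
.......
.......
.......
.......
.......
.#.....
###.###
.#####.
...##..
...##..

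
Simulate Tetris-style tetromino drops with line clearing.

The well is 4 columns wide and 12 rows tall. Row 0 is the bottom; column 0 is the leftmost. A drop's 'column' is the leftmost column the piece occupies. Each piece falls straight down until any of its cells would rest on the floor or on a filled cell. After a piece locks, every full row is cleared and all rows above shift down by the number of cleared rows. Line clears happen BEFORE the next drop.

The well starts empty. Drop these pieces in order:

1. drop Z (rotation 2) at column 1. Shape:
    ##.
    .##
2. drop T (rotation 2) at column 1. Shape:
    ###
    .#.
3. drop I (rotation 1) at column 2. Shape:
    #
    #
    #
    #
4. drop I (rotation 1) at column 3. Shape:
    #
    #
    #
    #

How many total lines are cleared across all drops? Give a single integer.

Drop 1: Z rot2 at col 1 lands with bottom-row=0; cleared 0 line(s) (total 0); column heights now [0 2 2 1], max=2
Drop 2: T rot2 at col 1 lands with bottom-row=2; cleared 0 line(s) (total 0); column heights now [0 4 4 4], max=4
Drop 3: I rot1 at col 2 lands with bottom-row=4; cleared 0 line(s) (total 0); column heights now [0 4 8 4], max=8
Drop 4: I rot1 at col 3 lands with bottom-row=4; cleared 0 line(s) (total 0); column heights now [0 4 8 8], max=8

Answer: 0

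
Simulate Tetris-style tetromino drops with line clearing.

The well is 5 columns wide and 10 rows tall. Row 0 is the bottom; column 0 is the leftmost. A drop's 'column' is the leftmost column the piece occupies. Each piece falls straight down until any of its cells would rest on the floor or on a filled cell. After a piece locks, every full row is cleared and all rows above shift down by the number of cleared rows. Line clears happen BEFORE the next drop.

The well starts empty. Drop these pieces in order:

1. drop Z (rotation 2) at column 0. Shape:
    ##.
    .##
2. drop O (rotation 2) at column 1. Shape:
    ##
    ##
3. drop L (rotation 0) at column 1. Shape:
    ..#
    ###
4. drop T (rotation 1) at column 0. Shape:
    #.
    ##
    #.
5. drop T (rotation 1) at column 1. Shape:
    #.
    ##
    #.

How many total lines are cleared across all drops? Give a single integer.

Answer: 0

Derivation:
Drop 1: Z rot2 at col 0 lands with bottom-row=0; cleared 0 line(s) (total 0); column heights now [2 2 1 0 0], max=2
Drop 2: O rot2 at col 1 lands with bottom-row=2; cleared 0 line(s) (total 0); column heights now [2 4 4 0 0], max=4
Drop 3: L rot0 at col 1 lands with bottom-row=4; cleared 0 line(s) (total 0); column heights now [2 5 5 6 0], max=6
Drop 4: T rot1 at col 0 lands with bottom-row=4; cleared 0 line(s) (total 0); column heights now [7 6 5 6 0], max=7
Drop 5: T rot1 at col 1 lands with bottom-row=6; cleared 0 line(s) (total 0); column heights now [7 9 8 6 0], max=9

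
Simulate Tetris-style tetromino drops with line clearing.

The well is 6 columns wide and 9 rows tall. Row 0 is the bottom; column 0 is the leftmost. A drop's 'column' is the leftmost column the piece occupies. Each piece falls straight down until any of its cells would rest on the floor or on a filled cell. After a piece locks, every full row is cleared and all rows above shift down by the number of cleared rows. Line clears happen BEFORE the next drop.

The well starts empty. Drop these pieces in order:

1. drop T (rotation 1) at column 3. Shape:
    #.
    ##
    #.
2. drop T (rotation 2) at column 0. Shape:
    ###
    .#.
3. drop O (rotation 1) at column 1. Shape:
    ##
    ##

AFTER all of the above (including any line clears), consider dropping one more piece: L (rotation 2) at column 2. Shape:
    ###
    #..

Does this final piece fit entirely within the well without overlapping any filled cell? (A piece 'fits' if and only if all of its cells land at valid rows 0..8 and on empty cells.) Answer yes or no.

Answer: yes

Derivation:
Drop 1: T rot1 at col 3 lands with bottom-row=0; cleared 0 line(s) (total 0); column heights now [0 0 0 3 2 0], max=3
Drop 2: T rot2 at col 0 lands with bottom-row=0; cleared 0 line(s) (total 0); column heights now [2 2 2 3 2 0], max=3
Drop 3: O rot1 at col 1 lands with bottom-row=2; cleared 0 line(s) (total 0); column heights now [2 4 4 3 2 0], max=4
Test piece L rot2 at col 2 (width 3): heights before test = [2 4 4 3 2 0]; fits = True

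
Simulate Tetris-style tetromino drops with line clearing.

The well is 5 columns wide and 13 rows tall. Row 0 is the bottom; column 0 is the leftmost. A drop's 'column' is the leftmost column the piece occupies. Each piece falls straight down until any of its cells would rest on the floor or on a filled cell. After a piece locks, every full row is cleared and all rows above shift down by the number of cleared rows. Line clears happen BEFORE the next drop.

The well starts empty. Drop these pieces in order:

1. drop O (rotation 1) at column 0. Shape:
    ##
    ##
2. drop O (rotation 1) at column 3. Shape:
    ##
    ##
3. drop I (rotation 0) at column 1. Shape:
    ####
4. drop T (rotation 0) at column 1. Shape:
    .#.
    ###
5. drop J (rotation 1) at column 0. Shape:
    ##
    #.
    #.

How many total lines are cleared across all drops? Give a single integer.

Drop 1: O rot1 at col 0 lands with bottom-row=0; cleared 0 line(s) (total 0); column heights now [2 2 0 0 0], max=2
Drop 2: O rot1 at col 3 lands with bottom-row=0; cleared 0 line(s) (total 0); column heights now [2 2 0 2 2], max=2
Drop 3: I rot0 at col 1 lands with bottom-row=2; cleared 0 line(s) (total 0); column heights now [2 3 3 3 3], max=3
Drop 4: T rot0 at col 1 lands with bottom-row=3; cleared 0 line(s) (total 0); column heights now [2 4 5 4 3], max=5
Drop 5: J rot1 at col 0 lands with bottom-row=2; cleared 1 line(s) (total 1); column heights now [4 4 4 3 2], max=4

Answer: 1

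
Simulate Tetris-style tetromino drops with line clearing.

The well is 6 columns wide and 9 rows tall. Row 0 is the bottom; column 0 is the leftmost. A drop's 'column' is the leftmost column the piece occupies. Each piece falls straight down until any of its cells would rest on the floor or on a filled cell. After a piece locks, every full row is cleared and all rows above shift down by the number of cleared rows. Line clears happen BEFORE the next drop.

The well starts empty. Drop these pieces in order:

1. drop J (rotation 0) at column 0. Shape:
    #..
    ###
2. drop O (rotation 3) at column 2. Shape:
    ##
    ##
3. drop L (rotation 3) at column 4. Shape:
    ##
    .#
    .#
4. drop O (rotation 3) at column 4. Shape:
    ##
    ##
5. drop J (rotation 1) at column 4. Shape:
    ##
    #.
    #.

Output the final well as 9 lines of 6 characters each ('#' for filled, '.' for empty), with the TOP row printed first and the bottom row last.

Drop 1: J rot0 at col 0 lands with bottom-row=0; cleared 0 line(s) (total 0); column heights now [2 1 1 0 0 0], max=2
Drop 2: O rot3 at col 2 lands with bottom-row=1; cleared 0 line(s) (total 0); column heights now [2 1 3 3 0 0], max=3
Drop 3: L rot3 at col 4 lands with bottom-row=0; cleared 0 line(s) (total 0); column heights now [2 1 3 3 3 3], max=3
Drop 4: O rot3 at col 4 lands with bottom-row=3; cleared 0 line(s) (total 0); column heights now [2 1 3 3 5 5], max=5
Drop 5: J rot1 at col 4 lands with bottom-row=5; cleared 0 line(s) (total 0); column heights now [2 1 3 3 8 8], max=8

Answer: ......
....##
....#.
....#.
....##
....##
..####
#.##.#
###..#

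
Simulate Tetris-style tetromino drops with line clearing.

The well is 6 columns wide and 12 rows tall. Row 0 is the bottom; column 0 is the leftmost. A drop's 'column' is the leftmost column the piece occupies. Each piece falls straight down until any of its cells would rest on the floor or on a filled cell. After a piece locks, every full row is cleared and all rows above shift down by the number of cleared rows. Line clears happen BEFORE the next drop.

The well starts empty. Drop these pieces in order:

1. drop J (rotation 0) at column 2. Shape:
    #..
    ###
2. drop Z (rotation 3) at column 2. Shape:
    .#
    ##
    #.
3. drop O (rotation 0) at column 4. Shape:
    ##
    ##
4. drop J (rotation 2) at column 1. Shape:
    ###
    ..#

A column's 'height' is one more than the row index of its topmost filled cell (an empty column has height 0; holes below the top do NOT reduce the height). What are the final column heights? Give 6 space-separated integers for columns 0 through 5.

Drop 1: J rot0 at col 2 lands with bottom-row=0; cleared 0 line(s) (total 0); column heights now [0 0 2 1 1 0], max=2
Drop 2: Z rot3 at col 2 lands with bottom-row=2; cleared 0 line(s) (total 0); column heights now [0 0 4 5 1 0], max=5
Drop 3: O rot0 at col 4 lands with bottom-row=1; cleared 0 line(s) (total 0); column heights now [0 0 4 5 3 3], max=5
Drop 4: J rot2 at col 1 lands with bottom-row=5; cleared 0 line(s) (total 0); column heights now [0 7 7 7 3 3], max=7

Answer: 0 7 7 7 3 3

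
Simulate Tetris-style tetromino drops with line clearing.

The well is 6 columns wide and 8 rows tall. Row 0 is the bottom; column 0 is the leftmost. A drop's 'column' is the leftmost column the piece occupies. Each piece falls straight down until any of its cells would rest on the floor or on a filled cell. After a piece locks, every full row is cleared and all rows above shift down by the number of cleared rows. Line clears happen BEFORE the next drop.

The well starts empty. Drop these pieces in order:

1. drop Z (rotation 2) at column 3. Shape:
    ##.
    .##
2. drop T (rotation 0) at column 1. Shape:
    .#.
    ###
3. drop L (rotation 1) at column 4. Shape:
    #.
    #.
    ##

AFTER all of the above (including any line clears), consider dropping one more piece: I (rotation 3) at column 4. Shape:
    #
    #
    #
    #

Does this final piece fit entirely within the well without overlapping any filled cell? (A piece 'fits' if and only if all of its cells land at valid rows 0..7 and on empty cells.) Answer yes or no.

Drop 1: Z rot2 at col 3 lands with bottom-row=0; cleared 0 line(s) (total 0); column heights now [0 0 0 2 2 1], max=2
Drop 2: T rot0 at col 1 lands with bottom-row=2; cleared 0 line(s) (total 0); column heights now [0 3 4 3 2 1], max=4
Drop 3: L rot1 at col 4 lands with bottom-row=2; cleared 0 line(s) (total 0); column heights now [0 3 4 3 5 3], max=5
Test piece I rot3 at col 4 (width 1): heights before test = [0 3 4 3 5 3]; fits = False

Answer: no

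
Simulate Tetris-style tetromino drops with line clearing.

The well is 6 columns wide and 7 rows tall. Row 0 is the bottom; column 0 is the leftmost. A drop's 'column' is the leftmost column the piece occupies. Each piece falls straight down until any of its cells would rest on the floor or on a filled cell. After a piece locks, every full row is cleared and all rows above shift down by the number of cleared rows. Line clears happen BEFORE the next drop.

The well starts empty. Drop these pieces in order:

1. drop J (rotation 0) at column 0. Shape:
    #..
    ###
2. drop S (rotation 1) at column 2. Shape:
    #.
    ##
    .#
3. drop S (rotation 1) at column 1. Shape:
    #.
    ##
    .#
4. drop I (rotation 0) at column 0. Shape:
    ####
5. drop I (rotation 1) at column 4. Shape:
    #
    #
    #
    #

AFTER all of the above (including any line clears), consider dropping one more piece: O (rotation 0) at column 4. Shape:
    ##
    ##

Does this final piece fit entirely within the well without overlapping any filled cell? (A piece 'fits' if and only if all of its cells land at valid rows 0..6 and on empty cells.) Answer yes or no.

Answer: yes

Derivation:
Drop 1: J rot0 at col 0 lands with bottom-row=0; cleared 0 line(s) (total 0); column heights now [2 1 1 0 0 0], max=2
Drop 2: S rot1 at col 2 lands with bottom-row=0; cleared 0 line(s) (total 0); column heights now [2 1 3 2 0 0], max=3
Drop 3: S rot1 at col 1 lands with bottom-row=3; cleared 0 line(s) (total 0); column heights now [2 6 5 2 0 0], max=6
Drop 4: I rot0 at col 0 lands with bottom-row=6; cleared 0 line(s) (total 0); column heights now [7 7 7 7 0 0], max=7
Drop 5: I rot1 at col 4 lands with bottom-row=0; cleared 0 line(s) (total 0); column heights now [7 7 7 7 4 0], max=7
Test piece O rot0 at col 4 (width 2): heights before test = [7 7 7 7 4 0]; fits = True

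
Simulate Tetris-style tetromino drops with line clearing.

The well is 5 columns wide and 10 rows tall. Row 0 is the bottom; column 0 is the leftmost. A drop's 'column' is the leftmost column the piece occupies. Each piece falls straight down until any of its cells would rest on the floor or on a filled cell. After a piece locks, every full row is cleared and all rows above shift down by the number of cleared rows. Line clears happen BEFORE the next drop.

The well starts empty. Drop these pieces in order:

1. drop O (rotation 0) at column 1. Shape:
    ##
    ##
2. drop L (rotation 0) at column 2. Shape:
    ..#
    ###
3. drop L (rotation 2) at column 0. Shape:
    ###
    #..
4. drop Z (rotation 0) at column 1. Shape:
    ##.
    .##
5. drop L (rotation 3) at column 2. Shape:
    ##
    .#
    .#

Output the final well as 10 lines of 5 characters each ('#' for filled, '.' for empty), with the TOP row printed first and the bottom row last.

Drop 1: O rot0 at col 1 lands with bottom-row=0; cleared 0 line(s) (total 0); column heights now [0 2 2 0 0], max=2
Drop 2: L rot0 at col 2 lands with bottom-row=2; cleared 0 line(s) (total 0); column heights now [0 2 3 3 4], max=4
Drop 3: L rot2 at col 0 lands with bottom-row=2; cleared 0 line(s) (total 0); column heights now [4 4 4 3 4], max=4
Drop 4: Z rot0 at col 1 lands with bottom-row=4; cleared 0 line(s) (total 0); column heights now [4 6 6 5 4], max=6
Drop 5: L rot3 at col 2 lands with bottom-row=5; cleared 0 line(s) (total 0); column heights now [4 6 8 8 4], max=8

Answer: .....
.....
..##.
...#.
.###.
..##.
###.#
#.###
.##..
.##..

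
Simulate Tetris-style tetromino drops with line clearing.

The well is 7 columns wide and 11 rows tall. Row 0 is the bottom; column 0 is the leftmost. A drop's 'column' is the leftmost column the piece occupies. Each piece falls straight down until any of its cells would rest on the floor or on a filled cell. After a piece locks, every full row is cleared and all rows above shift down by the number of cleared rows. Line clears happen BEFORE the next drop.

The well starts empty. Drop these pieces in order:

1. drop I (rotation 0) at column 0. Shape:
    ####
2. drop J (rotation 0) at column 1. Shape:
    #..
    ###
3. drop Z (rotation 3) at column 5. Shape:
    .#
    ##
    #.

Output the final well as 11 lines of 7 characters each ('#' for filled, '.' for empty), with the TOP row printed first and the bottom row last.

Answer: .......
.......
.......
.......
.......
.......
.......
.......
.#....#
.###.##
####.#.

Derivation:
Drop 1: I rot0 at col 0 lands with bottom-row=0; cleared 0 line(s) (total 0); column heights now [1 1 1 1 0 0 0], max=1
Drop 2: J rot0 at col 1 lands with bottom-row=1; cleared 0 line(s) (total 0); column heights now [1 3 2 2 0 0 0], max=3
Drop 3: Z rot3 at col 5 lands with bottom-row=0; cleared 0 line(s) (total 0); column heights now [1 3 2 2 0 2 3], max=3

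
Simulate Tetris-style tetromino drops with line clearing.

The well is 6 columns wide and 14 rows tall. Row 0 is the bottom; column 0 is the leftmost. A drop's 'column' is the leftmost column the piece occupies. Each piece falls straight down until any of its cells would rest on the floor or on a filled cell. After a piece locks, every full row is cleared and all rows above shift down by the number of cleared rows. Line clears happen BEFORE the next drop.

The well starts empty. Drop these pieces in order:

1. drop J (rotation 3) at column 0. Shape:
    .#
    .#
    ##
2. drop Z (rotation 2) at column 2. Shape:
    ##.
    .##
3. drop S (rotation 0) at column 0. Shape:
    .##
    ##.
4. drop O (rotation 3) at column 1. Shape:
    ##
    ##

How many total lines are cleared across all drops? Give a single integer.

Answer: 0

Derivation:
Drop 1: J rot3 at col 0 lands with bottom-row=0; cleared 0 line(s) (total 0); column heights now [1 3 0 0 0 0], max=3
Drop 2: Z rot2 at col 2 lands with bottom-row=0; cleared 0 line(s) (total 0); column heights now [1 3 2 2 1 0], max=3
Drop 3: S rot0 at col 0 lands with bottom-row=3; cleared 0 line(s) (total 0); column heights now [4 5 5 2 1 0], max=5
Drop 4: O rot3 at col 1 lands with bottom-row=5; cleared 0 line(s) (total 0); column heights now [4 7 7 2 1 0], max=7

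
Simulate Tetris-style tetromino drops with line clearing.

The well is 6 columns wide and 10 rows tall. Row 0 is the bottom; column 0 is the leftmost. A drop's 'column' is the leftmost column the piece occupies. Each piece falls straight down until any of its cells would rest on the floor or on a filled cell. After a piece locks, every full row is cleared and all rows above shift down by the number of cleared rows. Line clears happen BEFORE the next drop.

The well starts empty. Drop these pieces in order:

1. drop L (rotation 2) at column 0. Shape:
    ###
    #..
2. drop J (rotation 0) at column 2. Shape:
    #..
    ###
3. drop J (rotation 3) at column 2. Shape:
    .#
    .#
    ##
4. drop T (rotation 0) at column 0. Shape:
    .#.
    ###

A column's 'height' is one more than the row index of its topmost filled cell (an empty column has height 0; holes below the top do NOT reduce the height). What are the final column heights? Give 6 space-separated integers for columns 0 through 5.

Answer: 6 7 6 7 3 0

Derivation:
Drop 1: L rot2 at col 0 lands with bottom-row=0; cleared 0 line(s) (total 0); column heights now [2 2 2 0 0 0], max=2
Drop 2: J rot0 at col 2 lands with bottom-row=2; cleared 0 line(s) (total 0); column heights now [2 2 4 3 3 0], max=4
Drop 3: J rot3 at col 2 lands with bottom-row=4; cleared 0 line(s) (total 0); column heights now [2 2 5 7 3 0], max=7
Drop 4: T rot0 at col 0 lands with bottom-row=5; cleared 0 line(s) (total 0); column heights now [6 7 6 7 3 0], max=7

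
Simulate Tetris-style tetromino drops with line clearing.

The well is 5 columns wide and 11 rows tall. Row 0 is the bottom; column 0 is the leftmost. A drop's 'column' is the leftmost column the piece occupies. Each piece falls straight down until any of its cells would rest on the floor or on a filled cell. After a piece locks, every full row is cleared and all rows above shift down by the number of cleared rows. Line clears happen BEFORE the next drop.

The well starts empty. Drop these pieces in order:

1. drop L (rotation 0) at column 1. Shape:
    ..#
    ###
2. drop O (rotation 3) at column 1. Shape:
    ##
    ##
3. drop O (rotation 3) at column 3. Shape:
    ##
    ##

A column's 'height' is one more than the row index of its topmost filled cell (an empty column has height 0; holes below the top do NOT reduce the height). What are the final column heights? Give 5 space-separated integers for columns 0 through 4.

Answer: 0 3 3 4 4

Derivation:
Drop 1: L rot0 at col 1 lands with bottom-row=0; cleared 0 line(s) (total 0); column heights now [0 1 1 2 0], max=2
Drop 2: O rot3 at col 1 lands with bottom-row=1; cleared 0 line(s) (total 0); column heights now [0 3 3 2 0], max=3
Drop 3: O rot3 at col 3 lands with bottom-row=2; cleared 0 line(s) (total 0); column heights now [0 3 3 4 4], max=4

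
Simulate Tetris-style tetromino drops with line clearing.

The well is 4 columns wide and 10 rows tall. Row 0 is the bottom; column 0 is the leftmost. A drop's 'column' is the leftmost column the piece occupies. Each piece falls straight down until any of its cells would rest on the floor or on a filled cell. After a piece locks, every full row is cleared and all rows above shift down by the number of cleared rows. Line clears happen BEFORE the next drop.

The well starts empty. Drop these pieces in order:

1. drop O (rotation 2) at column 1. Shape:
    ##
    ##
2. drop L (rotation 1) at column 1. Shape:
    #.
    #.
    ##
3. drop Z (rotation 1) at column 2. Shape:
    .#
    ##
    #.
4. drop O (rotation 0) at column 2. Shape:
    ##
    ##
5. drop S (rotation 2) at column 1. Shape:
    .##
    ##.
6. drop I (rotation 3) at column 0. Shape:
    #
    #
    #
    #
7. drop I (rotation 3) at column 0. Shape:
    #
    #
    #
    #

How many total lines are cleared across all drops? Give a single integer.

Answer: 1

Derivation:
Drop 1: O rot2 at col 1 lands with bottom-row=0; cleared 0 line(s) (total 0); column heights now [0 2 2 0], max=2
Drop 2: L rot1 at col 1 lands with bottom-row=2; cleared 0 line(s) (total 0); column heights now [0 5 3 0], max=5
Drop 3: Z rot1 at col 2 lands with bottom-row=3; cleared 0 line(s) (total 0); column heights now [0 5 5 6], max=6
Drop 4: O rot0 at col 2 lands with bottom-row=6; cleared 0 line(s) (total 0); column heights now [0 5 8 8], max=8
Drop 5: S rot2 at col 1 lands with bottom-row=8; cleared 0 line(s) (total 0); column heights now [0 9 10 10], max=10
Drop 6: I rot3 at col 0 lands with bottom-row=0; cleared 0 line(s) (total 0); column heights now [4 9 10 10], max=10
Drop 7: I rot3 at col 0 lands with bottom-row=4; cleared 1 line(s) (total 1); column heights now [7 8 9 9], max=9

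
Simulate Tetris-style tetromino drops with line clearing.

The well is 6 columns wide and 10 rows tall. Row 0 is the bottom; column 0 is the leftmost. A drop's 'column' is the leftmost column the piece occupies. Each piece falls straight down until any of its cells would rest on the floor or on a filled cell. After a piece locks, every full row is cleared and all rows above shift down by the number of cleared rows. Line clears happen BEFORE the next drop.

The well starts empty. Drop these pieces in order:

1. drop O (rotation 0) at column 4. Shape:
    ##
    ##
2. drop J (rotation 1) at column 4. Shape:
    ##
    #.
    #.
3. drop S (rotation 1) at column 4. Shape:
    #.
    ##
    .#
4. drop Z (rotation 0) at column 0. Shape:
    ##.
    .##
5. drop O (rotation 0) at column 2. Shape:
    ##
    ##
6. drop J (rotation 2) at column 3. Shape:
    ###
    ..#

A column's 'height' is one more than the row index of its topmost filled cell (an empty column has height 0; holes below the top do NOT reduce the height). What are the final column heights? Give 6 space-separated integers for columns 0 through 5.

Drop 1: O rot0 at col 4 lands with bottom-row=0; cleared 0 line(s) (total 0); column heights now [0 0 0 0 2 2], max=2
Drop 2: J rot1 at col 4 lands with bottom-row=2; cleared 0 line(s) (total 0); column heights now [0 0 0 0 5 5], max=5
Drop 3: S rot1 at col 4 lands with bottom-row=5; cleared 0 line(s) (total 0); column heights now [0 0 0 0 8 7], max=8
Drop 4: Z rot0 at col 0 lands with bottom-row=0; cleared 0 line(s) (total 0); column heights now [2 2 1 0 8 7], max=8
Drop 5: O rot0 at col 2 lands with bottom-row=1; cleared 1 line(s) (total 1); column heights now [0 1 2 2 7 6], max=7
Drop 6: J rot2 at col 3 lands with bottom-row=6; cleared 0 line(s) (total 1); column heights now [0 1 2 8 8 8], max=8

Answer: 0 1 2 8 8 8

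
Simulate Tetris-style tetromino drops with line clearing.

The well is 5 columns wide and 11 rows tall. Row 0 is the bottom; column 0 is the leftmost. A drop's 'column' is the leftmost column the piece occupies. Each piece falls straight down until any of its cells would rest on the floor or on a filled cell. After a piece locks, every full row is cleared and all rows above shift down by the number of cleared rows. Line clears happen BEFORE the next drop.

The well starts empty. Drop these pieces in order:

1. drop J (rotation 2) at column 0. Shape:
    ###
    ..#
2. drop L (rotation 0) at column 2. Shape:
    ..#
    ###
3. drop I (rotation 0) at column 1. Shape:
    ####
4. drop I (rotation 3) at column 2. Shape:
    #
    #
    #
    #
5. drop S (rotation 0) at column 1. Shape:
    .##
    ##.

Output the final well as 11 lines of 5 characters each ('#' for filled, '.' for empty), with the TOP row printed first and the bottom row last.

Answer: ..##.
.##..
..#..
..#..
..#..
..#..
.####
....#
..###
###..
..#..

Derivation:
Drop 1: J rot2 at col 0 lands with bottom-row=0; cleared 0 line(s) (total 0); column heights now [2 2 2 0 0], max=2
Drop 2: L rot0 at col 2 lands with bottom-row=2; cleared 0 line(s) (total 0); column heights now [2 2 3 3 4], max=4
Drop 3: I rot0 at col 1 lands with bottom-row=4; cleared 0 line(s) (total 0); column heights now [2 5 5 5 5], max=5
Drop 4: I rot3 at col 2 lands with bottom-row=5; cleared 0 line(s) (total 0); column heights now [2 5 9 5 5], max=9
Drop 5: S rot0 at col 1 lands with bottom-row=9; cleared 0 line(s) (total 0); column heights now [2 10 11 11 5], max=11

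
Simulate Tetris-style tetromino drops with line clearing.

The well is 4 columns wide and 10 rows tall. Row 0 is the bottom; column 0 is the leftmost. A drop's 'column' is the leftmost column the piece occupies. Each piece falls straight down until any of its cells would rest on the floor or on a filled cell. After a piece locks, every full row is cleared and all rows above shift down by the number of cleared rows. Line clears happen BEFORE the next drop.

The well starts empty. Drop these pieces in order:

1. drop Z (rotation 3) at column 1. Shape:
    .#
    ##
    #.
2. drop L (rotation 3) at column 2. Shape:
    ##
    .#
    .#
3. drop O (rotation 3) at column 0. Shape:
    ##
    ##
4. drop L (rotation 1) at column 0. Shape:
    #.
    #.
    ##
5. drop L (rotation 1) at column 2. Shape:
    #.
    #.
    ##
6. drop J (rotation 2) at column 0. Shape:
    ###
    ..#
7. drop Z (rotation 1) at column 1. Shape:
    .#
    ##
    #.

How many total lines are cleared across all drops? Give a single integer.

Answer: 3

Derivation:
Drop 1: Z rot3 at col 1 lands with bottom-row=0; cleared 0 line(s) (total 0); column heights now [0 2 3 0], max=3
Drop 2: L rot3 at col 2 lands with bottom-row=1; cleared 0 line(s) (total 0); column heights now [0 2 4 4], max=4
Drop 3: O rot3 at col 0 lands with bottom-row=2; cleared 2 line(s) (total 2); column heights now [0 2 2 2], max=2
Drop 4: L rot1 at col 0 lands with bottom-row=2; cleared 0 line(s) (total 2); column heights now [5 3 2 2], max=5
Drop 5: L rot1 at col 2 lands with bottom-row=2; cleared 1 line(s) (total 3); column heights now [4 2 4 2], max=4
Drop 6: J rot2 at col 0 lands with bottom-row=4; cleared 0 line(s) (total 3); column heights now [6 6 6 2], max=6
Drop 7: Z rot1 at col 1 lands with bottom-row=6; cleared 0 line(s) (total 3); column heights now [6 8 9 2], max=9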